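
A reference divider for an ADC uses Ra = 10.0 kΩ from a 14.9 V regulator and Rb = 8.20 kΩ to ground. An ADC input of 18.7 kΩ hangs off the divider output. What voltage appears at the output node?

The load sits in parallel with Rb: Rb‖R_L = (8.20 × 18.7) / (8.20 + 18.7) = 5.700 kΩ.
V_out = 14.9 × 5.700 / (10.0 + 5.700) = 14.9 × 5.700/15.70 = 5.41 V.
(Unloaded it would have been 6.71 V.)

V_out ≈ 5.41 V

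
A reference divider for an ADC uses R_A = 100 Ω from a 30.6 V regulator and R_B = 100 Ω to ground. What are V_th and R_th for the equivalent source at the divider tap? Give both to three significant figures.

V_th is the open-circuit tap voltage: 30.6 × 100/(100 + 100) = 15.3 V.
With the supply zeroed, R_A and R_B appear in parallel from the tap: R_th = R_A‖R_B = (100 × 100)/200.0 = 50.0 Ω.

V_th = 15.3 V, R_th = 50.0 Ω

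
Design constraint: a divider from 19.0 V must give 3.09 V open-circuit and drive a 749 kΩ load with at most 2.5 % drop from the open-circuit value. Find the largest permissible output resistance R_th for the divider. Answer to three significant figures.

R_th ≤ 19.2 kΩ

Loading drop = R_th/(R_th + R_L) ≤ 0.0250, so R_th ≤ R_L · ε/(1−ε) = 749 kΩ × 0.0250/0.9750 = 19.2 kΩ.
(Any R1, R2 with R2/(R1+R2) = 0.163 and R1‖R2 ≤ 19.2 kΩ will meet the spec.)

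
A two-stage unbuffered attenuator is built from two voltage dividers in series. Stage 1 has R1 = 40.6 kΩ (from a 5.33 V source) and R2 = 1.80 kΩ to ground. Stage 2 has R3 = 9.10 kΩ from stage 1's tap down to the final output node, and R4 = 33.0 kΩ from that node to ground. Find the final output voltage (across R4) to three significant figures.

V_out ≈ 0.170 V

Stage 2 presents R3+R4 = 42.10 kΩ as a load on stage 1's tap.
Stage 1's lower leg becomes R2‖(R3+R4) = 1.726 kΩ, so V_mid = 5.33 × 1.726/42.33 = 0.2174 V.
Stage 2 is itself unloaded: V_out = V_mid × R4/(R3+R4) = 0.2174 × 33.0/42.10 = 0.170 V.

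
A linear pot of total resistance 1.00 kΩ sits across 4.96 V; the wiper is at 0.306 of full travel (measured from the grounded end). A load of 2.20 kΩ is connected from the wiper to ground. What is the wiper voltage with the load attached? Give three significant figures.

The wiper splits the pot into (1−α)R = 694.0 Ω above and αR = 306.0 Ω below.
Lower section ‖ load = 268.6 Ω.
V_wiper = 4.96 × 268.6/(694.0 + 268.6) = 1.38 V.

V ≈ 1.38 V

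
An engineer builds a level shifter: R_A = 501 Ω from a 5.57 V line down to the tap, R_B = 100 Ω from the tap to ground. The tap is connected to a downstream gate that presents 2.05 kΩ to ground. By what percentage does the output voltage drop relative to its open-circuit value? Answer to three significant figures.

3.91 %

The divider's output (Thévenin) resistance is R_A‖R_B = 83.36 Ω.
Fractional drop under load = R_th/(R_th + R_L) = 83.36 / (83.36 + 2050) = 0.03907.
So the output falls by 3.91 %.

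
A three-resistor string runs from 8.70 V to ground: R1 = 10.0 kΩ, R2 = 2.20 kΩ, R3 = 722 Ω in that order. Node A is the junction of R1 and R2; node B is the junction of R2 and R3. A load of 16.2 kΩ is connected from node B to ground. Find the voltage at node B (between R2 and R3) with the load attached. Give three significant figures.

At node B, R3 is in parallel with the load: R3‖R_L = 691.2 Ω.
Below node A the resistance is R2 + (R3‖R_L) = 2891 Ω, so V_A = 8.70 × 2891/12890 = 1.951 V.
Then V_B = V_A × (R3‖R_L)/(R2 + R3‖R_L) = 1.951 × 691.2/2891 = 0.466 V.

V ≈ 0.466 V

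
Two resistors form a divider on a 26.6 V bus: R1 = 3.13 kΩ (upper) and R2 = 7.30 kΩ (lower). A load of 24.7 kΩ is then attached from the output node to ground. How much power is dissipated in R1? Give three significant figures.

P ≈ 28.8 mW

Total resistance from the source is R1 + (R2‖R_L) = 8.765 kΩ, so I = 26.6/8.765 kΩ = 3.035 mA.
P = I²·R1 = (3.035 mA)² × 3.13 kΩ = 28.8 mW.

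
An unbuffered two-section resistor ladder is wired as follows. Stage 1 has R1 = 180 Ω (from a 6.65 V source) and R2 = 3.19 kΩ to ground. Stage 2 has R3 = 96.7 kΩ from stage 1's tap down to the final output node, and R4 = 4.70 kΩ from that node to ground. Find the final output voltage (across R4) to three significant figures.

Stage 2 presents R3+R4 = 101400 Ω as a load on stage 1's tap.
Stage 1's lower leg becomes R2‖(R3+R4) = 3093 Ω, so V_mid = 6.65 × 3093/3273 = 6.284 V.
Stage 2 is itself unloaded: V_out = V_mid × R4/(R3+R4) = 6.284 × 4700/101400 = 0.291 V.

V_out ≈ 0.291 V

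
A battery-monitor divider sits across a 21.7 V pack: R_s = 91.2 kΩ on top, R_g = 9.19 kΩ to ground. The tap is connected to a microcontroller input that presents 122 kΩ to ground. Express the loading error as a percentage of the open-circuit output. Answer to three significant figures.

The divider's output (Thévenin) resistance is R_s‖R_g = 8.349 kΩ.
Fractional drop under load = R_th/(R_th + R_L) = 8.349 / (8.349 + 122) = 0.06405.
So the output falls by 6.40 %.

6.40 %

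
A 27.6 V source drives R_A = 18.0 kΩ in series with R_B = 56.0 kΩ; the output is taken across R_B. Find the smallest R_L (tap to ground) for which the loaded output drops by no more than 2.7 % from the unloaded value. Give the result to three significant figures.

Output resistance R_th = R_A‖R_B = (18.0 × 56.0)/74.00 = 13.62 kΩ.
The fractional drop is R_th/(R_th + R_L); requiring this ≤ 0.0270 gives R_L ≥ R_th(1/0.0270 − 1) = 13.62 × 36.04 = 491 kΩ.

R_L(min) ≈ 491 kΩ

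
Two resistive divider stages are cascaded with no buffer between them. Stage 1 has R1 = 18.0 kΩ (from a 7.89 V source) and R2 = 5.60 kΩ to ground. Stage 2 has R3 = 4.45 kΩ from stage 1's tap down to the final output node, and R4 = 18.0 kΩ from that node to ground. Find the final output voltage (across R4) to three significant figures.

Stage 2 presents R3+R4 = 22.45 kΩ as a load on stage 1's tap.
Stage 1's lower leg becomes R2‖(R3+R4) = 4.482 kΩ, so V_mid = 7.89 × 4.482/22.48 = 1.573 V.
Stage 2 is itself unloaded: V_out = V_mid × R4/(R3+R4) = 1.573 × 18.0/22.45 = 1.26 V.

V_out ≈ 1.26 V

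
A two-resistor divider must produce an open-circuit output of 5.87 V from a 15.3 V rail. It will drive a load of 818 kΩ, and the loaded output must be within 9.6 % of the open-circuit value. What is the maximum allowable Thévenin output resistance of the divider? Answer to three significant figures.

R_th ≤ 86.9 kΩ

Loading drop = R_th/(R_th + R_L) ≤ 0.0960, so R_th ≤ R_L · ε/(1−ε) = 818 kΩ × 0.0960/0.9040 = 86.9 kΩ.
(Any R1, R2 with R2/(R1+R2) = 0.384 and R1‖R2 ≤ 86.9 kΩ will meet the spec.)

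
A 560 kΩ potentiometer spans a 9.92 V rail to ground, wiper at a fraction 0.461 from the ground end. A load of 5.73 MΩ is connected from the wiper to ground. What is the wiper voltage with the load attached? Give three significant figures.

The wiper splits the pot into (1−α)R = 301.8 kΩ above and αR = 258.2 kΩ below.
Lower section ‖ load = 247.0 kΩ.
V_wiper = 9.92 × 247.0/(301.8 + 247.0) = 4.46 V.

V ≈ 4.46 V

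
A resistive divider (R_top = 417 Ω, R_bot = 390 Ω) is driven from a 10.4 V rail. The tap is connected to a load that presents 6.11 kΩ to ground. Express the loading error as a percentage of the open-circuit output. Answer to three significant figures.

The divider's output (Thévenin) resistance is R_top‖R_bot = 201.5 Ω.
Fractional drop under load = R_th/(R_th + R_L) = 201.5 / (201.5 + 6110) = 0.03193.
So the output falls by 3.19 %.

3.19 %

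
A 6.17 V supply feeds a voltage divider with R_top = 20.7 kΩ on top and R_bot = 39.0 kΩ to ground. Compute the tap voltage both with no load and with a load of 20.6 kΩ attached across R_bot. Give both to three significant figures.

Unloaded: 4.03 V; loaded: 2.43 V

Open-circuit: V = 6.17 × 39.0/(20.7 + 39.0) = 4.03 V.
With the load, R_bot becomes R_bot‖R_L = 13.48 kΩ, so V = 6.17 × 13.48/34.18 = 2.43 V.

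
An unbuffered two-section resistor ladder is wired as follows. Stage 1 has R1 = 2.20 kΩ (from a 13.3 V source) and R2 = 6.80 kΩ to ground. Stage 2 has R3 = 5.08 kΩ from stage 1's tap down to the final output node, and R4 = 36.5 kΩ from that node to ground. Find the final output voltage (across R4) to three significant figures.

V_out ≈ 8.48 V

Stage 2 presents R3+R4 = 41.58 kΩ as a load on stage 1's tap.
Stage 1's lower leg becomes R2‖(R3+R4) = 5.844 kΩ, so V_mid = 13.3 × 5.844/8.044 = 9.663 V.
Stage 2 is itself unloaded: V_out = V_mid × R4/(R3+R4) = 9.663 × 36.5/41.58 = 8.48 V.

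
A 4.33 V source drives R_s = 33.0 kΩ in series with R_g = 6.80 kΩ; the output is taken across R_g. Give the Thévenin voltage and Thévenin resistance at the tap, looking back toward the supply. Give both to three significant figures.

V_th is the open-circuit tap voltage: 4.33 × 6.80/(33.0 + 6.80) = 0.740 V.
With the supply zeroed, R_s and R_g appear in parallel from the tap: R_th = R_s‖R_g = (33.0 × 6.80)/39.80 = 5.64 kΩ.

V_th = 0.740 V, R_th = 5.64 kΩ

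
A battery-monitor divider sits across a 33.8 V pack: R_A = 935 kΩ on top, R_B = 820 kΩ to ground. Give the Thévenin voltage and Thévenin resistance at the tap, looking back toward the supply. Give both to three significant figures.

V_th = 15.8 V, R_th = 437 kΩ

V_th is the open-circuit tap voltage: 33.8 × 820/(935 + 820) = 15.8 V.
With the supply zeroed, R_A and R_B appear in parallel from the tap: R_th = R_A‖R_B = (935 × 820)/1755 = 437 kΩ.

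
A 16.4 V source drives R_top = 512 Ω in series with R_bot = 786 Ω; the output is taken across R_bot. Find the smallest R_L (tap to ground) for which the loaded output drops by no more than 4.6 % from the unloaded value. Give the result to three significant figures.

Output resistance R_th = R_top‖R_bot = (512 × 786)/1298 = 310.0 Ω.
The fractional drop is R_th/(R_th + R_L); requiring this ≤ 0.0460 gives R_L ≥ R_th(1/0.0460 − 1) = 310.0 × 20.74 = 6.43 kΩ.

R_L(min) ≈ 6.43 kΩ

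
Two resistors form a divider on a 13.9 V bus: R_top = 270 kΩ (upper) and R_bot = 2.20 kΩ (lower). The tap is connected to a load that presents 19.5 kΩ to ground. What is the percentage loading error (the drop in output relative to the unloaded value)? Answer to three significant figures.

Unloaded V = 13.9 × 2.20/272.2 = 0.11234 V.
Loaded: R_bot‖R_L = 1.977 kΩ, giving V = 13.9 × 1.977/272.0 = 0.10104 V.
Drop = (0.11234 − 0.10104) / 0.11234 = 10.1 %.

10.1 %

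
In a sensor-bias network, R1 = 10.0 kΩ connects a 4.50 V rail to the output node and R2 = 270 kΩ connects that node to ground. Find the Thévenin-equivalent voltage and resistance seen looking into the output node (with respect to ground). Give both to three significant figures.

V_th = 4.34 V, R_th = 9.64 kΩ

V_th is the open-circuit tap voltage: 4.50 × 270/(10.0 + 270) = 4.34 V.
With the supply zeroed, R1 and R2 appear in parallel from the tap: R_th = R1‖R2 = (10.0 × 270)/280.0 = 9.64 kΩ.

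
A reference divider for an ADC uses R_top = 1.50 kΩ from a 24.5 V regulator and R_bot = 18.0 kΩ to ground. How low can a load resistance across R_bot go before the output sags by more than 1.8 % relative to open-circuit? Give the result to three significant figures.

R_L(min) ≈ 75.5 kΩ

Output resistance R_th = R_top‖R_bot = (1.50 × 18.0)/19.50 = 1.385 kΩ.
The fractional drop is R_th/(R_th + R_L); requiring this ≤ 0.0180 gives R_L ≥ R_th(1/0.0180 − 1) = 1.385 × 54.56 = 75.5 kΩ.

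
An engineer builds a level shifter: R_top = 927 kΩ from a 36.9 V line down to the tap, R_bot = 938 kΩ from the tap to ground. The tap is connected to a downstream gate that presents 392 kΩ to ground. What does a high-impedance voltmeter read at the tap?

V_out ≈ 8.48 V

The load sits in parallel with R_bot: R_bot‖R_L = (938 × 392) / (938 + 392) = 276.5 kΩ.
V_out = 36.9 × 276.5 / (927 + 276.5) = 36.9 × 276.5/1203 = 8.48 V.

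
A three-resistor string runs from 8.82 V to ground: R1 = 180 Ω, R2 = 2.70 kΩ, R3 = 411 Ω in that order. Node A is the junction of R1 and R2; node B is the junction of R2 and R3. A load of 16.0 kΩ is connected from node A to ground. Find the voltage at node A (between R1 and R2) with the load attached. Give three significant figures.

V ≈ 8.25 V

Below node A the series string R2+R3 = 3111 Ω sits in parallel with the 16000 Ω load: 2605 Ω.
V_A = 8.82 × 2605/(180 + 2605) = 8.25 V.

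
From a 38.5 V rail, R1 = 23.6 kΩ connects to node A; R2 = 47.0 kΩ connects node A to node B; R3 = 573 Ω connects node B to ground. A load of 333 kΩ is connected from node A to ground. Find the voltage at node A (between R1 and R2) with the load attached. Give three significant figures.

Below node A the series string R2+R3 = 47570 Ω sits in parallel with the 333000 Ω load: 41630 Ω.
V_A = 38.5 × 41630/(23600 + 41630) = 24.6 V.

V ≈ 24.6 V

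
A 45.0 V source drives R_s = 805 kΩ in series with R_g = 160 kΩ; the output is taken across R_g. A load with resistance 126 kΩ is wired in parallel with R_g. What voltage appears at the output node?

The load sits in parallel with R_g: R_g‖R_L = (160 × 126) / (160 + 126) = 70.49 kΩ.
V_out = 45.0 × 70.49 / (805 + 70.49) = 45.0 × 70.49/875.5 = 3.62 V.

V_out ≈ 3.62 V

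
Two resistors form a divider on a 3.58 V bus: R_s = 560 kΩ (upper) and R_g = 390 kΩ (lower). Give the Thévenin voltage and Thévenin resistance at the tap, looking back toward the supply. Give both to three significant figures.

V_th is the open-circuit tap voltage: 3.58 × 390/(560 + 390) = 1.47 V.
With the supply zeroed, R_s and R_g appear in parallel from the tap: R_th = R_s‖R_g = (560 × 390)/950.0 = 230 kΩ.

V_th = 1.47 V, R_th = 230 kΩ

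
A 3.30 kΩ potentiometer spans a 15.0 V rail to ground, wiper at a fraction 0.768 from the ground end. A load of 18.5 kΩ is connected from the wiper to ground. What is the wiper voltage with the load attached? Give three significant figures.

The wiper splits the pot into (1−α)R = 765.6 Ω above and αR = 2534 Ω below.
Lower section ‖ load = 2229 Ω.
V_wiper = 15.0 × 2229/(765.6 + 2229) = 11.2 V.

V ≈ 11.2 V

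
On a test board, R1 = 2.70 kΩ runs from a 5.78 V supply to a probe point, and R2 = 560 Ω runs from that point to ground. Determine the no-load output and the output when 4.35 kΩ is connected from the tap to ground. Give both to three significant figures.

Unloaded: 0.993 V; loaded: 0.897 V

Open-circuit: V = 5.78 × 560/(2700 + 560) = 0.993 V.
With the load, R2 becomes R2‖R_L = 496.1 Ω, so V = 5.78 × 496.1/3196 = 0.897 V.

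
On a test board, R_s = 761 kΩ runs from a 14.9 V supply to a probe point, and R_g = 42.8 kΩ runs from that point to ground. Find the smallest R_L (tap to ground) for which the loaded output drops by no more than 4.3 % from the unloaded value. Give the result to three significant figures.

Output resistance R_th = R_s‖R_g = (761 × 42.8)/803.8 = 40.52 kΩ.
The fractional drop is R_th/(R_th + R_L); requiring this ≤ 0.0430 gives R_L ≥ R_th(1/0.0430 − 1) = 40.52 × 22.26 = 902 kΩ.

R_L(min) ≈ 902 kΩ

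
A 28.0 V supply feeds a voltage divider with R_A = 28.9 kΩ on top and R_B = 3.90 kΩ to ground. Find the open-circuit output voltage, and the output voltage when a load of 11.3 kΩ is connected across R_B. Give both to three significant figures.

Unloaded: 3.33 V; loaded: 2.55 V

Open-circuit: V = 28.0 × 3.90/(28.9 + 3.90) = 3.33 V.
With the load, R_B becomes R_B‖R_L = 2.899 kΩ, so V = 28.0 × 2.899/31.80 = 2.55 V.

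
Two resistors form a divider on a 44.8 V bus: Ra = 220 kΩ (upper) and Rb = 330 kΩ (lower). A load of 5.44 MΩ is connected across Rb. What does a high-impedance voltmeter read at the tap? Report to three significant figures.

The load sits in parallel with Rb: Rb‖R_L = (330 × 5440) / (330 + 5440) = 311.1 kΩ.
V_out = 44.8 × 311.1 / (220 + 311.1) = 44.8 × 311.1/531.1 = 26.2 V.
(Unloaded it would have been 26.9 V.)

V_out ≈ 26.2 V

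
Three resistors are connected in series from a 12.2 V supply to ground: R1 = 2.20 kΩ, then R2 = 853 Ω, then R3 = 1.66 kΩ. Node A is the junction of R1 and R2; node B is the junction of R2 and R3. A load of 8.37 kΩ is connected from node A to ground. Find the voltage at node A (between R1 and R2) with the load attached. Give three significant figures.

V ≈ 5.71 V

Below node A the series string R2+R3 = 2513 Ω sits in parallel with the 8370 Ω load: 1933 Ω.
V_A = 12.2 × 1933/(2200 + 1933) = 5.71 V.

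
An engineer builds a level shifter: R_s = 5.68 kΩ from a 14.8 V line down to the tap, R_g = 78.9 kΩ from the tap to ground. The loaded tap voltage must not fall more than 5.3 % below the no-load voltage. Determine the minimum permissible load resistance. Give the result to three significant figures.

Output resistance R_th = R_s‖R_g = (5.68 × 78.9)/84.58 = 5.299 kΩ.
The fractional drop is R_th/(R_th + R_L); requiring this ≤ 0.0530 gives R_L ≥ R_th(1/0.0530 − 1) = 5.299 × 17.87 = 94.7 kΩ.

R_L(min) ≈ 94.7 kΩ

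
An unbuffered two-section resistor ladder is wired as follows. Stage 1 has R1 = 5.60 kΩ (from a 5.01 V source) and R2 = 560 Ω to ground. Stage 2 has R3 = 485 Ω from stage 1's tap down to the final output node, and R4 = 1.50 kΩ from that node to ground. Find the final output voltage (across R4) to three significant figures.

Stage 2 presents R3+R4 = 1985 Ω as a load on stage 1's tap.
Stage 1's lower leg becomes R2‖(R3+R4) = 436.8 Ω, so V_mid = 5.01 × 436.8/6037 = 0.3625 V.
Stage 2 is itself unloaded: V_out = V_mid × R4/(R3+R4) = 0.3625 × 1500/1985 = 0.274 V.

V_out ≈ 0.274 V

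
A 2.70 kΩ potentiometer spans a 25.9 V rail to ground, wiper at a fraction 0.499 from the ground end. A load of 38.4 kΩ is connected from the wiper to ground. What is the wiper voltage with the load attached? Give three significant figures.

V ≈ 12.7 V

The wiper splits the pot into (1−α)R = 1.353 kΩ above and αR = 1.347 kΩ below.
Lower section ‖ load = 1.302 kΩ.
V_wiper = 25.9 × 1.302/(1.353 + 1.302) = 12.7 V.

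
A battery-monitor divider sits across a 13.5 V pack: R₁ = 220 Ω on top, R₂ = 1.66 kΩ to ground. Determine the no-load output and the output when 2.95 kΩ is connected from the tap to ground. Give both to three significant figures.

Open-circuit: V = 13.5 × 1660/(220 + 1660) = 11.9 V.
With the load, R₂ becomes R₂‖R_L = 1062 Ω, so V = 13.5 × 1062/1282 = 11.2 V.

Unloaded: 11.9 V; loaded: 11.2 V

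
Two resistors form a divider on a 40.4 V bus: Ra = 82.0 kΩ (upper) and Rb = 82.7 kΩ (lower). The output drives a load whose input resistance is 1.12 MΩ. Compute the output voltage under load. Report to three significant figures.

V_out ≈ 19.6 V

The load sits in parallel with Rb: Rb‖R_L = (82.7 × 1120) / (82.7 + 1120) = 77.01 kΩ.
V_out = 40.4 × 77.01 / (82.0 + 77.01) = 40.4 × 77.01/159.0 = 19.6 V.
(Unloaded it would have been 20.3 V.)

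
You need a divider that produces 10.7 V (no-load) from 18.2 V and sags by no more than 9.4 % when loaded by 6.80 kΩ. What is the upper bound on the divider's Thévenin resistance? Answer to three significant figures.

R_th ≤ 706 Ω

Loading drop = R_th/(R_th + R_L) ≤ 0.0940, so R_th ≤ R_L · ε/(1−ε) = 6.80 kΩ × 0.0940/0.9060 = 706 Ω.
(Any R1, R2 with R2/(R1+R2) = 0.588 and R1‖R2 ≤ 706 Ω will meet the spec.)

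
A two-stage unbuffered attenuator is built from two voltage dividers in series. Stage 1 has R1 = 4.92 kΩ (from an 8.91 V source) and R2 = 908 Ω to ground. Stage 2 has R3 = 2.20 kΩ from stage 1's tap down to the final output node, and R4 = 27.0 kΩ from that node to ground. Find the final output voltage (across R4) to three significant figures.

Stage 2 presents R3+R4 = 29200 Ω as a load on stage 1's tap.
Stage 1's lower leg becomes R2‖(R3+R4) = 880.6 Ω, so V_mid = 8.91 × 880.6/5801 = 1.353 V.
Stage 2 is itself unloaded: V_out = V_mid × R4/(R3+R4) = 1.353 × 27000/29200 = 1.25 V.

V_out ≈ 1.25 V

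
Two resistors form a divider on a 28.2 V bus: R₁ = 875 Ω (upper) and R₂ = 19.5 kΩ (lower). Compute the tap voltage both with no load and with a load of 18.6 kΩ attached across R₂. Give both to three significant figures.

Open-circuit: V = 28.2 × 19500/(875 + 19500) = 27.0 V.
With the load, R₂ becomes R₂‖R_L = 9520 Ω, so V = 28.2 × 9520/10390 = 25.8 V.

Unloaded: 27.0 V; loaded: 25.8 V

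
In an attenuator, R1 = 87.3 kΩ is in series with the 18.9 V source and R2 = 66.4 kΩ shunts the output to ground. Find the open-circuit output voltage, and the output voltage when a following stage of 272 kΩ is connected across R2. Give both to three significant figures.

Open-circuit: V = 18.9 × 66.4/(87.3 + 66.4) = 8.16 V.
With the load, R2 becomes R2‖R_L = 53.37 kΩ, so V = 18.9 × 53.37/140.7 = 7.17 V.

Unloaded: 8.16 V; loaded: 7.17 V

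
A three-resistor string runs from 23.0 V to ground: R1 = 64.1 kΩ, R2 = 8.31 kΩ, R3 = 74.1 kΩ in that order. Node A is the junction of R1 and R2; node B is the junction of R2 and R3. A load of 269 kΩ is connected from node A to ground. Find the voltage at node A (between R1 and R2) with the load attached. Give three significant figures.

V ≈ 11.4 V

Below node A the series string R2+R3 = 82.41 kΩ sits in parallel with the 269 kΩ load: 63.08 kΩ.
V_A = 23.0 × 63.08/(64.1 + 63.08) = 11.4 V.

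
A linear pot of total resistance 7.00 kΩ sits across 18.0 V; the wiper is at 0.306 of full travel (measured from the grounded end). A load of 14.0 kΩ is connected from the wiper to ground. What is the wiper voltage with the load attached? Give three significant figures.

V ≈ 4.98 V

The wiper splits the pot into (1−α)R = 4.858 kΩ above and αR = 2.142 kΩ below.
Lower section ‖ load = 1.858 kΩ.
V_wiper = 18.0 × 1.858/(4.858 + 1.858) = 4.98 V.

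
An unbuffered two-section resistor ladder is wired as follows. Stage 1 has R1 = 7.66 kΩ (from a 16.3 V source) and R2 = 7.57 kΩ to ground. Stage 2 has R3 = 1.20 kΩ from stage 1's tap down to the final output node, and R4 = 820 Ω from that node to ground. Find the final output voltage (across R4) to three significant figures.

Stage 2 presents R3+R4 = 2020 Ω as a load on stage 1's tap.
Stage 1's lower leg becomes R2‖(R3+R4) = 1595 Ω, so V_mid = 16.3 × 1595/9255 = 2.808 V.
Stage 2 is itself unloaded: V_out = V_mid × R4/(R3+R4) = 2.808 × 820/2020 = 1.14 V.

V_out ≈ 1.14 V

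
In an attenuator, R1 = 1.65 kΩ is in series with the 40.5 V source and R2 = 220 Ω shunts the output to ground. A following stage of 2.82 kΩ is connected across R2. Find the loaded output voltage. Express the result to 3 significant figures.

The load sits in parallel with R2: R2‖R_L = (220 × 2820) / (220 + 2820) = 204.1 Ω.
V_out = 40.5 × 204.1 / (1650 + 204.1) = 40.5 × 204.1/1854 = 4.46 V.
(Unloaded it would have been 4.76 V.)

V_out ≈ 4.46 V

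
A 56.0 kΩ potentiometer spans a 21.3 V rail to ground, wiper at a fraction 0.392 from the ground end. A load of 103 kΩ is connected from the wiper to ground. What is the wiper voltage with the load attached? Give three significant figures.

The wiper splits the pot into (1−α)R = 34.05 kΩ above and αR = 21.95 kΩ below.
Lower section ‖ load = 18.10 kΩ.
V_wiper = 21.3 × 18.10/(34.05 + 18.10) = 7.39 V.

V ≈ 7.39 V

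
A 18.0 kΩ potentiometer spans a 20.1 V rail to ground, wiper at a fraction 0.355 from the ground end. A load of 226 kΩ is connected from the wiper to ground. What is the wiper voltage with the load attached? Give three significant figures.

The wiper splits the pot into (1−α)R = 11.61 kΩ above and αR = 6.390 kΩ below.
Lower section ‖ load = 6.214 kΩ.
V_wiper = 20.1 × 6.214/(11.61 + 6.214) = 7.01 V.

V ≈ 7.01 V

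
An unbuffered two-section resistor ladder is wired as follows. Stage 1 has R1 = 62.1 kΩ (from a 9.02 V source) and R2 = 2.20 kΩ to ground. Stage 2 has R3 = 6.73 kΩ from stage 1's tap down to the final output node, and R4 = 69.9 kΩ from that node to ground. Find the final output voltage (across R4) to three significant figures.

Stage 2 presents R3+R4 = 76.63 kΩ as a load on stage 1's tap.
Stage 1's lower leg becomes R2‖(R3+R4) = 2.139 kΩ, so V_mid = 9.02 × 2.139/64.24 = 0.3003 V.
Stage 2 is itself unloaded: V_out = V_mid × R4/(R3+R4) = 0.3003 × 69.9/76.63 = 0.274 V.

V_out ≈ 0.274 V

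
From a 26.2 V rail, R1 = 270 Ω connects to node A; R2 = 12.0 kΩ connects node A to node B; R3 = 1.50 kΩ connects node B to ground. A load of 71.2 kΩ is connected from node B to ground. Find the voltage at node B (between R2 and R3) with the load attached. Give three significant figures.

At node B, R3 is in parallel with the load: R3‖R_L = 1469 Ω.
Below node A the resistance is R2 + (R3‖R_L) = 13470 Ω, so V_A = 26.2 × 13470/13740 = 25.69 V.
Then V_B = V_A × (R3‖R_L)/(R2 + R3‖R_L) = 25.69 × 1469/13470 = 2.80 V.

V ≈ 2.80 V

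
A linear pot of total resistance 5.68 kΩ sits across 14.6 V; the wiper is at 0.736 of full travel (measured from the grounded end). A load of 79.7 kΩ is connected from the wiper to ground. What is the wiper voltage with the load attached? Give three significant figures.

The wiper splits the pot into (1−α)R = 1.500 kΩ above and αR = 4.180 kΩ below.
Lower section ‖ load = 3.972 kΩ.
V_wiper = 14.6 × 3.972/(1.500 + 3.972) = 10.6 V.

V ≈ 10.6 V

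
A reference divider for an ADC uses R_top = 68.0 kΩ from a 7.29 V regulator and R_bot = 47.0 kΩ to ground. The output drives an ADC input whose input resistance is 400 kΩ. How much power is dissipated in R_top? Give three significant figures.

P ≈ 0.298 mW

Total resistance from the source is R_top + (R_bot‖R_L) = 110.1 kΩ, so I = 7.29/110.1 kΩ = 0.06624 mA.
P = I²·R_top = (0.06624 mA)² × 68.0 kΩ = 0.298 mW.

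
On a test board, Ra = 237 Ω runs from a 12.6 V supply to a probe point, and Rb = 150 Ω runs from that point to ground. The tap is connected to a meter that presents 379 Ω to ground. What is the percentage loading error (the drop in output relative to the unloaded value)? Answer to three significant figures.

The divider's output (Thévenin) resistance is Ra‖Rb = 91.86 Ω.
Fractional drop under load = R_th/(R_th + R_L) = 91.86 / (91.86 + 379) = 0.1951.
So the output falls by 19.5 %.

19.5 %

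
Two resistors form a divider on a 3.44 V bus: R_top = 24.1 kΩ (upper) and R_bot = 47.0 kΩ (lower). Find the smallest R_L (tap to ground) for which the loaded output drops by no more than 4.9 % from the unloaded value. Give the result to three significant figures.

Output resistance R_th = R_top‖R_bot = (24.1 × 47.0)/71.10 = 15.93 kΩ.
The fractional drop is R_th/(R_th + R_L); requiring this ≤ 0.0490 gives R_L ≥ R_th(1/0.0490 − 1) = 15.93 × 19.41 = 309 kΩ.

R_L(min) ≈ 309 kΩ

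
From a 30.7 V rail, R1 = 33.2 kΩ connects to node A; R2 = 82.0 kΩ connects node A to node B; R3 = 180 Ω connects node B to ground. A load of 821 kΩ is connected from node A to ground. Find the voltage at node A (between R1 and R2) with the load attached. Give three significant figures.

V ≈ 21.3 V

Below node A the series string R2+R3 = 82180 Ω sits in parallel with the 821000 Ω load: 74700 Ω.
V_A = 30.7 × 74700/(33200 + 74700) = 21.3 V.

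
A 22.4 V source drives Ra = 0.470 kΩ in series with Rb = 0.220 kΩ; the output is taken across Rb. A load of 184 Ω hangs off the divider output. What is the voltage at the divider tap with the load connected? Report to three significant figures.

The load sits in parallel with Rb: Rb‖R_L = (220 × 184) / (220 + 184) = 100.2 Ω.
V_out = 22.4 × 100.2 / (470 + 100.2) = 22.4 × 100.2/570.2 = 3.94 V.
(Unloaded it would have been 7.14 V.)

V_out ≈ 3.94 V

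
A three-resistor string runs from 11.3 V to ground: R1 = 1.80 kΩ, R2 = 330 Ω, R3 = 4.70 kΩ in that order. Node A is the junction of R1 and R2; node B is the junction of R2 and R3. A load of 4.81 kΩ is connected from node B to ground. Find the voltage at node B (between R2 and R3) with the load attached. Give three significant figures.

At node B, R3 is in parallel with the load: R3‖R_L = 2377 Ω.
Below node A the resistance is R2 + (R3‖R_L) = 2707 Ω, so V_A = 11.3 × 2707/4507 = 6.787 V.
Then V_B = V_A × (R3‖R_L)/(R2 + R3‖R_L) = 6.787 × 2377/2707 = 5.96 V.

V ≈ 5.96 V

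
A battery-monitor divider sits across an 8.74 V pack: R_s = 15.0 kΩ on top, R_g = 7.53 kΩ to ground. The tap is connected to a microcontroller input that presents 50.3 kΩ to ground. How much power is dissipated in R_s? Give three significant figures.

P ≈ 2.47 mW

Total resistance from the source is R_s + (R_g‖R_L) = 21.55 kΩ, so I = 8.74/21.55 kΩ = 0.4056 mA.
P = I²·R_s = (0.4056 mA)² × 15.0 kΩ = 2.47 mW.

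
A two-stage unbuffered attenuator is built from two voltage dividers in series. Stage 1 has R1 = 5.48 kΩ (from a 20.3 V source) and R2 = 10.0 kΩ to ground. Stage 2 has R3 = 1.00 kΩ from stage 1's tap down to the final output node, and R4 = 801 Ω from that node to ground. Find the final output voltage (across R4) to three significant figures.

Stage 2 presents R3+R4 = 1801 Ω as a load on stage 1's tap.
Stage 1's lower leg becomes R2‖(R3+R4) = 1526 Ω, so V_mid = 20.3 × 1526/7006 = 4.422 V.
Stage 2 is itself unloaded: V_out = V_mid × R4/(R3+R4) = 4.422 × 801/1801 = 1.97 V.

V_out ≈ 1.97 V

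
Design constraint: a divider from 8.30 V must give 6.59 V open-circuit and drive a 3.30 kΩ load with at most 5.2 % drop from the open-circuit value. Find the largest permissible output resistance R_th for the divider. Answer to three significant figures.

R_th ≤ 181 Ω

Loading drop = R_th/(R_th + R_L) ≤ 0.0520, so R_th ≤ R_L · ε/(1−ε) = 3.30 kΩ × 0.0520/0.9480 = 181 Ω.
(Any R1, R2 with R2/(R1+R2) = 0.794 and R1‖R2 ≤ 181 Ω will meet the spec.)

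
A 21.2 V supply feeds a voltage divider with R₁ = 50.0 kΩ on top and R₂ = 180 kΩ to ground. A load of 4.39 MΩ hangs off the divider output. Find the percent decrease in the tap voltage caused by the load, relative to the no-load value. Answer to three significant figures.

The divider's output (Thévenin) resistance is R₁‖R₂ = 39.13 kΩ.
Fractional drop under load = R_th/(R_th + R_L) = 39.13 / (39.13 + 4390) = 0.008835.
So the output falls by 0.883 %.

0.883 %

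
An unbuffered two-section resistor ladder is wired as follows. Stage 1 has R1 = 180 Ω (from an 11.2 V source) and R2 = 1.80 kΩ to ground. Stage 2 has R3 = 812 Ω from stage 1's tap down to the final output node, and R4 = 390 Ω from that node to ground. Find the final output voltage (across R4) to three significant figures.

Stage 2 presents R3+R4 = 1202 Ω as a load on stage 1's tap.
Stage 1's lower leg becomes R2‖(R3+R4) = 720.7 Ω, so V_mid = 11.2 × 720.7/900.7 = 8.962 V.
Stage 2 is itself unloaded: V_out = V_mid × R4/(R3+R4) = 8.962 × 390/1202 = 2.91 V.

V_out ≈ 2.91 V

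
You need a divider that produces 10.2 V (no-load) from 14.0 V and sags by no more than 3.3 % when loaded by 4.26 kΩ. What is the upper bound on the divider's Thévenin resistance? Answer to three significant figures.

Loading drop = R_th/(R_th + R_L) ≤ 0.0330, so R_th ≤ R_L · ε/(1−ε) = 4.26 kΩ × 0.0330/0.9670 = 145 Ω.

R_th ≤ 145 Ω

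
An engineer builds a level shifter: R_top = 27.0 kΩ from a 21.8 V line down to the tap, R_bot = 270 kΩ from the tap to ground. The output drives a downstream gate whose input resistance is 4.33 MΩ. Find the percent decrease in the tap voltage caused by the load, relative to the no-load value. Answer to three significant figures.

0.564 %

The divider's output (Thévenin) resistance is R_top‖R_bot = 24.55 kΩ.
Fractional drop under load = R_th/(R_th + R_L) = 24.55 / (24.55 + 4330) = 0.005637.
So the output falls by 0.564 %.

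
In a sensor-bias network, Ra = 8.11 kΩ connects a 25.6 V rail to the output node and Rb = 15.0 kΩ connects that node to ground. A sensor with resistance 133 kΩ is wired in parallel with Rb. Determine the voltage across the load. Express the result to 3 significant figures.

The load sits in parallel with Rb: Rb‖R_L = (15.0 × 133) / (15.0 + 133) = 13.48 kΩ.
V_out = 25.6 × 13.48 / (8.11 + 13.48) = 25.6 × 13.48/21.59 = 16.0 V.

V_out ≈ 16.0 V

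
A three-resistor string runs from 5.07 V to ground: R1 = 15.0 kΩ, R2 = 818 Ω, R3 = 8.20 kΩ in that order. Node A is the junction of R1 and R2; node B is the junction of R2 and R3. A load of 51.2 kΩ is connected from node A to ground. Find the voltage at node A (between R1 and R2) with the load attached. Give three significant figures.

Below node A the series string R2+R3 = 9018 Ω sits in parallel with the 51200 Ω load: 7668 Ω.
V_A = 5.07 × 7668/(15000 + 7668) = 1.71 V.

V ≈ 1.71 V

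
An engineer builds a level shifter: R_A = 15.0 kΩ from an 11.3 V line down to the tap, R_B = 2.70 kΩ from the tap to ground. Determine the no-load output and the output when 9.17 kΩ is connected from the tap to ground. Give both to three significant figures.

Open-circuit: V = 11.3 × 2.70/(15.0 + 2.70) = 1.72 V.
With the load, R_B becomes R_B‖R_L = 2.086 kΩ, so V = 11.3 × 2.086/17.09 = 1.38 V.

Unloaded: 1.72 V; loaded: 1.38 V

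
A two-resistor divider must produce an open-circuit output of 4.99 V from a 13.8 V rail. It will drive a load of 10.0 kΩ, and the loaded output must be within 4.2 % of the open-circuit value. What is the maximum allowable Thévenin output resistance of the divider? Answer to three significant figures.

Loading drop = R_th/(R_th + R_L) ≤ 0.0420, so R_th ≤ R_L · ε/(1−ε) = 10.0 kΩ × 0.0420/0.9580 = 438 Ω.
(Any R1, R2 with R2/(R1+R2) = 0.362 and R1‖R2 ≤ 438 Ω will meet the spec.)

R_th ≤ 438 Ω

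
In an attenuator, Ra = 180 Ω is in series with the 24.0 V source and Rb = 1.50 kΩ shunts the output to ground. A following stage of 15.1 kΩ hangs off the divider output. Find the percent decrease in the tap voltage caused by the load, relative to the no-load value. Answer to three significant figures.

The divider's output (Thévenin) resistance is Ra‖Rb = 160.7 Ω.
Fractional drop under load = R_th/(R_th + R_L) = 160.7 / (160.7 + 15100) = 0.01053.
So the output falls by 1.05 %.

1.05 %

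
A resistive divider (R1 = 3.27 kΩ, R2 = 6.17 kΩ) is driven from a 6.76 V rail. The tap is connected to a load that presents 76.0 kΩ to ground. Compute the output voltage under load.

The load sits in parallel with R2: R2‖R_L = (6.17 × 76.0) / (6.17 + 76.0) = 5.707 kΩ.
V_out = 6.76 × 5.707 / (3.27 + 5.707) = 6.76 × 5.707/8.977 = 4.30 V.
(Unloaded it would have been 4.42 V.)

V_out ≈ 4.30 V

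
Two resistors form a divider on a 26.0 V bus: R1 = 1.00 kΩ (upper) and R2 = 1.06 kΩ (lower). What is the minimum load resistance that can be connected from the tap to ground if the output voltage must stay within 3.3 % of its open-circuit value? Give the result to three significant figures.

R_L(min) ≈ 15.1 kΩ

Output resistance R_th = R1‖R2 = (1000 × 1060)/2060 = 514.6 Ω.
The fractional drop is R_th/(R_th + R_L); requiring this ≤ 0.0330 gives R_L ≥ R_th(1/0.0330 − 1) = 514.6 × 29.30 = 15.1 kΩ.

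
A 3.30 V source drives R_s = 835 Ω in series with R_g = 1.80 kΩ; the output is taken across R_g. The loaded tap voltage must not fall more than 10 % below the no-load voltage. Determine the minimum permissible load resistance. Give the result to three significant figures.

Output resistance R_th = R_s‖R_g = (835 × 1800)/2635 = 570.4 Ω.
The fractional drop is R_th/(R_th + R_L); requiring this ≤ 0.100 gives R_L ≥ R_th(1/0.100 − 1) = 570.4 × 9.000 = 5.13 kΩ.

R_L(min) ≈ 5.13 kΩ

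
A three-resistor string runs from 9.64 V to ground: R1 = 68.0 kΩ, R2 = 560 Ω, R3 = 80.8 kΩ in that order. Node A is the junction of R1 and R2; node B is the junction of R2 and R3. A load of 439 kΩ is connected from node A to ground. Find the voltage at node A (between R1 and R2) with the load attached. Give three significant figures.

V ≈ 4.84 V

Below node A the series string R2+R3 = 81360 Ω sits in parallel with the 439000 Ω load: 68640 Ω.
V_A = 9.64 × 68640/(68000 + 68640) = 4.84 V.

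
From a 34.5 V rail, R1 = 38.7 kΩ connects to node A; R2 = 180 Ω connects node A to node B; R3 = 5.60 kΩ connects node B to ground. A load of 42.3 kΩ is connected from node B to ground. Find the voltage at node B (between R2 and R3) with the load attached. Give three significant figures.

At node B, R3 is in parallel with the load: R3‖R_L = 4945 Ω.
Below node A the resistance is R2 + (R3‖R_L) = 5125 Ω, so V_A = 34.5 × 5125/43830 = 4.035 V.
Then V_B = V_A × (R3‖R_L)/(R2 + R3‖R_L) = 4.035 × 4945/5125 = 3.89 V.

V ≈ 3.89 V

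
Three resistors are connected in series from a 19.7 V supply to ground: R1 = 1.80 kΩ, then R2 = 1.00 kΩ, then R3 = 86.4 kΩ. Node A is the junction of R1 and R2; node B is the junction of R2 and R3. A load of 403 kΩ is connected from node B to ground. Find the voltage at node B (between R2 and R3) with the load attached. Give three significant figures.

At node B, R3 is in parallel with the load: R3‖R_L = 71.15 kΩ.
Below node A the resistance is R2 + (R3‖R_L) = 72.15 kΩ, so V_A = 19.7 × 72.15/73.95 = 19.22 V.
Then V_B = V_A × (R3‖R_L)/(R2 + R3‖R_L) = 19.22 × 71.15/72.15 = 19.0 V.

V ≈ 19.0 V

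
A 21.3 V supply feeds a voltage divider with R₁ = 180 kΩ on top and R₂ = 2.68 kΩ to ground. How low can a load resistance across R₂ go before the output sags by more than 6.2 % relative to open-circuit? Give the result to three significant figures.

Output resistance R_th = R₁‖R₂ = (180 × 2.68)/182.7 = 2.641 kΩ.
The fractional drop is R_th/(R_th + R_L); requiring this ≤ 0.0620 gives R_L ≥ R_th(1/0.0620 − 1) = 2.641 × 15.13 = 40.0 kΩ.

R_L(min) ≈ 40.0 kΩ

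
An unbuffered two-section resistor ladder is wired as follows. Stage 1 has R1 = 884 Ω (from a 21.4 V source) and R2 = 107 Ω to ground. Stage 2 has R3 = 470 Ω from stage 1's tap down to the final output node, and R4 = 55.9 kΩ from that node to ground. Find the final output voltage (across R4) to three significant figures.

V_out ≈ 2.29 V

Stage 2 presents R3+R4 = 56370 Ω as a load on stage 1's tap.
Stage 1's lower leg becomes R2‖(R3+R4) = 106.8 Ω, so V_mid = 21.4 × 106.8/990.8 = 2.307 V.
Stage 2 is itself unloaded: V_out = V_mid × R4/(R3+R4) = 2.307 × 55900/56370 = 2.29 V.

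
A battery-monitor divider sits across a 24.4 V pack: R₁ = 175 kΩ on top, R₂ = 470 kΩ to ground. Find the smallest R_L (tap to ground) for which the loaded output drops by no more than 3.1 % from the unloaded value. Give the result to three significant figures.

Output resistance R_th = R₁‖R₂ = (175 × 470)/645.0 = 127.5 kΩ.
The fractional drop is R_th/(R_th + R_L); requiring this ≤ 0.0310 gives R_L ≥ R_th(1/0.0310 − 1) = 127.5 × 31.26 = 3.99 MΩ.

R_L(min) ≈ 3.99 MΩ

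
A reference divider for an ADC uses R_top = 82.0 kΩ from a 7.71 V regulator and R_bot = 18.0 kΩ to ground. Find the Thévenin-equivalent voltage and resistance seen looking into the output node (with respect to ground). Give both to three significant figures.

V_th is the open-circuit tap voltage: 7.71 × 18.0/(82.0 + 18.0) = 1.39 V.
With the supply zeroed, R_top and R_bot appear in parallel from the tap: R_th = R_top‖R_bot = (82.0 × 18.0)/100.0 = 14.8 kΩ.

V_th = 1.39 V, R_th = 14.8 kΩ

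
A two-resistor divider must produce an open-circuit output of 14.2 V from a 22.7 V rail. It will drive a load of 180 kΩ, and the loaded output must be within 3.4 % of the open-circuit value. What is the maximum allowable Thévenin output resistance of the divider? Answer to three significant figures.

Loading drop = R_th/(R_th + R_L) ≤ 0.0340, so R_th ≤ R_L · ε/(1−ε) = 180 kΩ × 0.0340/0.9660 = 6.34 kΩ.

R_th ≤ 6.34 kΩ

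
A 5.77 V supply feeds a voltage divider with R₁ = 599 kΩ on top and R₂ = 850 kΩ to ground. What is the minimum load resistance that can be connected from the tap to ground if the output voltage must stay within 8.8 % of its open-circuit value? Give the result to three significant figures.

R_L(min) ≈ 3.64 MΩ

Output resistance R_th = R₁‖R₂ = (599 × 850)/1449 = 351.4 kΩ.
The fractional drop is R_th/(R_th + R_L); requiring this ≤ 0.0880 gives R_L ≥ R_th(1/0.0880 − 1) = 351.4 × 10.36 = 3.64 MΩ.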